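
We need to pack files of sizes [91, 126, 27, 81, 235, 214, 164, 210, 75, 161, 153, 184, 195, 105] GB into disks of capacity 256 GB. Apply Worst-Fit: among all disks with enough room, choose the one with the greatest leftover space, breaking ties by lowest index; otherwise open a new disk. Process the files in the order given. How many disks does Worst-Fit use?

10 disks

Put 91 GB in disk 1; 165 GB remain.
Put 126 GB in disk 1; 39 GB remain.
Put 27 GB in disk 1; 12 GB remain.
Put 81 GB in disk 2; 175 GB remain.
Put 235 GB in disk 3; 21 GB remain.
Put 214 GB in disk 4; 42 GB remain.
Put 164 GB in disk 2; 11 GB remain.
Put 210 GB in disk 5; 46 GB remain.
Put 75 GB in disk 6; 181 GB remain.
Put 161 GB in disk 6; 20 GB remain.
Put 153 GB in disk 7; 103 GB remain.
Put 184 GB in disk 8; 72 GB remain.
Put 195 GB in disk 9; 61 GB remain.
Put 105 GB in disk 10; 151 GB remain.
Final disks: [91,126,27] [81,164] [235] [214] [210] [75,161] [153] [184] [195] [105].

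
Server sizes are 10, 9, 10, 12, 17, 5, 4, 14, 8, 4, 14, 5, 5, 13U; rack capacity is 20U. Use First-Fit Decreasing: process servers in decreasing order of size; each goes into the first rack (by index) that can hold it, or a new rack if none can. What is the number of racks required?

7

Sorted descending: 17, 14, 14, 13, 12, 10, 10, 9, 8, 5, 5, 5, 4, 4.
17U → rack 1 (remaining 3U)
14U → rack 2 (remaining 6U)
14U → rack 3 (remaining 6U)
13U → rack 4 (remaining 7U)
12U → rack 5 (remaining 8U)
10U → rack 6 (remaining 10U)
10U → rack 6 (remaining 0U)
9U → rack 7 (remaining 11U)
8U → rack 5 (remaining 0U)
5U → rack 2 (remaining 1U)
5U → rack 3 (remaining 1U)
5U → rack 4 (remaining 2U)
4U → rack 7 (remaining 7U)
4U → rack 7 (remaining 3U)
Final racks: [17] [14,5] [14,5] [13,5] [12,8] [10,10] [9,4,4].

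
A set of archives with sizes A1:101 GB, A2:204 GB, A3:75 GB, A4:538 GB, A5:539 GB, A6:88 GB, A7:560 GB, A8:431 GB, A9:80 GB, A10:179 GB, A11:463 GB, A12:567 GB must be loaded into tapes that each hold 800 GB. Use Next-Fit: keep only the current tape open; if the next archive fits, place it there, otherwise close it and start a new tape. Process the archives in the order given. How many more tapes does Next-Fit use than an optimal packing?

Next-Fit: [101,204,75] [538] [539,88] [560] [431,80,179] [463] [567] → 7 tapes.
6 archives exceed 400 GB (half the capacity), and no two of those can share a tape, so at least 6 tapes are needed.
An optimal packing achieves that bound: [567,204] [560,179] [539,101,88] [538,80,75] [463] [431] → 6 tapes.
Excess: 7 − 6 = 1.

1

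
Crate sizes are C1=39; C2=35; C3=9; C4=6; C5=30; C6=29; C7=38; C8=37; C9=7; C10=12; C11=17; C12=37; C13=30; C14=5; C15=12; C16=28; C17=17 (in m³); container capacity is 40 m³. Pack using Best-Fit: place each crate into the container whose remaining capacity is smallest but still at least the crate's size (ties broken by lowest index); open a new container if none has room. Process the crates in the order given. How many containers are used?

11 containers

Put C1 (39 m³) in container 1; 1 m³ remain.
Put C2 (35 m³) in container 2; 5 m³ remain.
Put C3 (9 m³) in container 3; 31 m³ remain.
Put C4 (6 m³) in container 3; 25 m³ remain.
Put C5 (30 m³) in container 4; 10 m³ remain.
Put C6 (29 m³) in container 5; 11 m³ remain.
Put C7 (38 m³) in container 6; 2 m³ remain.
Put C8 (37 m³) in container 7; 3 m³ remain.
Put C9 (7 m³) in container 4; 3 m³ remain.
Put C10 (12 m³) in container 3; 13 m³ remain.
Put C11 (17 m³) in container 8; 23 m³ remain.
Put C12 (37 m³) in container 9; 3 m³ remain.
Put C13 (30 m³) in container 10; 10 m³ remain.
Put C14 (5 m³) in container 2; 0 m³ remain.
Put C15 (12 m³) in container 3; 1 m³ remain.
Put C16 (28 m³) in container 11; 12 m³ remain.
Put C17 (17 m³) in container 8; 6 m³ remain.
Final containers: [39] [35,5] [9,6,12,12] [30,7] [29] [38] [37] [17,17] [37] [30] [28].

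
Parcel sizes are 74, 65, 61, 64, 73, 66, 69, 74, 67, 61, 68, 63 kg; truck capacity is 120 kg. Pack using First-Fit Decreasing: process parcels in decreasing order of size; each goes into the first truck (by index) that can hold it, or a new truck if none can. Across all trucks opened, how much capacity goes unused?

635

Sorted descending: 74, 74, 73, 69, 68, 67, 66, 65, 64, 63, 61, 61.
74 kg → truck 1 (remaining 46 kg)
74 kg → truck 2 (remaining 46 kg)
73 kg → truck 3 (remaining 47 kg)
69 kg → truck 4 (remaining 51 kg)
68 kg → truck 5 (remaining 52 kg)
67 kg → truck 6 (remaining 53 kg)
66 kg → truck 7 (remaining 54 kg)
65 kg → truck 8 (remaining 55 kg)
64 kg → truck 9 (remaining 56 kg)
63 kg → truck 10 (remaining 57 kg)
61 kg → truck 11 (remaining 59 kg)
61 kg → truck 12 (remaining 59 kg)
12 trucks × 120 kg = 1440 kg; used 805 kg; unused 635 kg.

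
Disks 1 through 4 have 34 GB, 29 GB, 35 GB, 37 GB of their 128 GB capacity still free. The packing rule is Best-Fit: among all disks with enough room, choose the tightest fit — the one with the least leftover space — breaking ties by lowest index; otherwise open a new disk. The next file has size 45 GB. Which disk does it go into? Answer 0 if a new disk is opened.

0

No disk has ≥ 45 GB free, so a new disk is opened.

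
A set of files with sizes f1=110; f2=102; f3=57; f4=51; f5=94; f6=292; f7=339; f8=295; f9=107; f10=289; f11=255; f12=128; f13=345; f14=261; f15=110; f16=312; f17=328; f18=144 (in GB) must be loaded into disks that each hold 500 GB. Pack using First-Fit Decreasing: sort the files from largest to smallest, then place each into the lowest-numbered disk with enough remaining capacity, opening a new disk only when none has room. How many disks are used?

9

Sorted descending: 345, 339, 328, 312, 295, 292, 289, 261, 255, 144, 128, 110, 110, 107, 102, 94, 57, 51.
disk 1: place 345 GB, 155 GB left
disk 2: place 339 GB, 161 GB left
disk 3: place 328 GB, 172 GB left
disk 4: place 312 GB, 188 GB left
disk 5: place 295 GB, 205 GB left
disk 6: place 292 GB, 208 GB left
disk 7: place 289 GB, 211 GB left
disk 8: place 261 GB, 239 GB left
disk 9: place 255 GB, 245 GB left
disk 1: place 144 GB, 11 GB left
disk 2: place 128 GB, 33 GB left
disk 3: place 110 GB, 62 GB left
disk 4: place 110 GB, 78 GB left
disk 5: place 107 GB, 98 GB left
disk 6: place 102 GB, 106 GB left
disk 5: place 94 GB, 4 GB left
disk 3: place 57 GB, 5 GB left
disk 4: place 51 GB, 27 GB left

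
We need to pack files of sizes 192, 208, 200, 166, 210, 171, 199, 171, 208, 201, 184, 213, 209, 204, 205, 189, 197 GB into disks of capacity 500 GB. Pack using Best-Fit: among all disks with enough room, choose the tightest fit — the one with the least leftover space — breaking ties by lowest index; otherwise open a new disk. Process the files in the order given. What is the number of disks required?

disk 1: place 192 GB, 308 GB left
disk 1: place 208 GB, 100 GB left
disk 2: place 200 GB, 300 GB left
disk 2: place 166 GB, 134 GB left
disk 3: place 210 GB, 290 GB left
disk 3: place 171 GB, 119 GB left
disk 4: place 199 GB, 301 GB left
disk 4: place 171 GB, 130 GB left
disk 5: place 208 GB, 292 GB left
disk 5: place 201 GB, 91 GB left
disk 6: place 184 GB, 316 GB left
disk 6: place 213 GB, 103 GB left
disk 7: place 209 GB, 291 GB left
disk 7: place 204 GB, 87 GB left
disk 8: place 205 GB, 295 GB left
disk 8: place 189 GB, 106 GB left
disk 9: place 197 GB, 303 GB left
Final disks: [192,208] [200,166] [210,171] [199,171] [208,201] [184,213] [209,204] [205,189] [197].

9 disks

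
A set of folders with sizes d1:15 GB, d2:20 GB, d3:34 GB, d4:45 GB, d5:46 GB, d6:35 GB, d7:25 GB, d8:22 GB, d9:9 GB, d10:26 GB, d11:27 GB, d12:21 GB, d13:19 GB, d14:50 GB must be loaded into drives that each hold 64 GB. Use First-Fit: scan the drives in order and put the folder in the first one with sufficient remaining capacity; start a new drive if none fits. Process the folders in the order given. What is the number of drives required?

drive 1: place d1 (15 GB), 49 GB left
drive 1: place d2 (20 GB), 29 GB left
drive 2: place d3 (34 GB), 30 GB left
drive 3: place d4 (45 GB), 19 GB left
drive 4: place d5 (46 GB), 18 GB left
drive 5: place d6 (35 GB), 29 GB left
drive 1: place d7 (25 GB), 4 GB left
drive 2: place d8 (22 GB), 8 GB left
drive 3: place d9 (9 GB), 10 GB left
drive 5: place d10 (26 GB), 3 GB left
drive 6: place d11 (27 GB), 37 GB left
drive 6: place d12 (21 GB), 16 GB left
drive 7: place d13 (19 GB), 45 GB left
drive 8: place d14 (50 GB), 14 GB left
Final drives: [15,20,25] [34,22] [45,9] [46] [35,26] [27,21] [19] [50].

8 drives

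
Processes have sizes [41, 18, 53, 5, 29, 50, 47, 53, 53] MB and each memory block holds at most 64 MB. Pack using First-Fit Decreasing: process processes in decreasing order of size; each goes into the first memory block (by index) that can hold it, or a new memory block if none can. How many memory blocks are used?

Sorted descending: 53, 53, 53, 50, 47, 41, 29, 18, 5.
Put 53 MB in memory block 1; 11 MB remain.
Put 53 MB in memory block 2; 11 MB remain.
Put 53 MB in memory block 3; 11 MB remain.
Put 50 MB in memory block 4; 14 MB remain.
Put 47 MB in memory block 5; 17 MB remain.
Put 41 MB in memory block 6; 23 MB remain.
Put 29 MB in memory block 7; 35 MB remain.
Put 18 MB in memory block 6; 5 MB remain.
Put 5 MB in memory block 1; 6 MB remain.
Final memory blocks: [53,5] [53] [53] [50] [47] [41,18] [29].

7 memory blocks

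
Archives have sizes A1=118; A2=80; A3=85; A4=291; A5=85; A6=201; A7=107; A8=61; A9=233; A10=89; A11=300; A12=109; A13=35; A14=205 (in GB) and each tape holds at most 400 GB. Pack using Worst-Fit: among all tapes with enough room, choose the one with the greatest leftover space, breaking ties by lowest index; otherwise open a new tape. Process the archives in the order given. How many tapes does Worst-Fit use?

6

A1 (118 GB) → tape 1 (remaining 282 GB)
A2 (80 GB) → tape 1 (remaining 202 GB)
A3 (85 GB) → tape 1 (remaining 117 GB)
A4 (291 GB) → tape 2 (remaining 109 GB)
A5 (85 GB) → tape 1 (remaining 32 GB)
A6 (201 GB) → tape 3 (remaining 199 GB)
A7 (107 GB) → tape 3 (remaining 92 GB)
A8 (61 GB) → tape 2 (remaining 48 GB)
A9 (233 GB) → tape 4 (remaining 167 GB)
A10 (89 GB) → tape 4 (remaining 78 GB)
A11 (300 GB) → tape 5 (remaining 100 GB)
A12 (109 GB) → tape 6 (remaining 291 GB)
A13 (35 GB) → tape 6 (remaining 256 GB)
A14 (205 GB) → tape 6 (remaining 51 GB)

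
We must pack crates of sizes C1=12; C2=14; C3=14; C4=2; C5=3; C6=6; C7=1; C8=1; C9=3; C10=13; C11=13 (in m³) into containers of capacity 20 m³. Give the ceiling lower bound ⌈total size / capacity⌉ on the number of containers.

5

Total size = 12 + 14 + 14 + 2 + 3 + 6 + 1 + 1 + 3 + 13 + 13 = 82 m³.
⌈82 / 20⌉ = 5.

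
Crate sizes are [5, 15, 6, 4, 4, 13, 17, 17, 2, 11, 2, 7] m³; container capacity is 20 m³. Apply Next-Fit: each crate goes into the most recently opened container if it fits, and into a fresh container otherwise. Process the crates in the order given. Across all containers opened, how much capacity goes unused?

17

container 1: place 5 m³, 15 m³ left
container 1: place 15 m³, 0 m³ left
container 2: place 6 m³, 14 m³ left
container 2: place 4 m³, 10 m³ left
container 2: place 4 m³, 6 m³ left
container 3: place 13 m³, 7 m³ left
container 4: place 17 m³, 3 m³ left
container 5: place 17 m³, 3 m³ left
container 5: place 2 m³, 1 m³ left
container 6: place 11 m³, 9 m³ left
container 6: place 2 m³, 7 m³ left
container 6: place 7 m³, 0 m³ left
6 containers × 20 m³ = 120 m³; used 103 m³; unused 17 m³.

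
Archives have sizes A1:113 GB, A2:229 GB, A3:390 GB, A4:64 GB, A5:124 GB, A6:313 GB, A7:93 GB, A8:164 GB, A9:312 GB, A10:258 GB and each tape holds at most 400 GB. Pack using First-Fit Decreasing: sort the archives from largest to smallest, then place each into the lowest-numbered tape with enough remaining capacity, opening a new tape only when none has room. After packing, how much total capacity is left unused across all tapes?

340

Sorted descending: 390, 313, 312, 258, 229, 164, 124, 113, 93, 64.
390 GB → tape 1 (remaining 10 GB)
313 GB → tape 2 (remaining 87 GB)
312 GB → tape 3 (remaining 88 GB)
258 GB → tape 4 (remaining 142 GB)
229 GB → tape 5 (remaining 171 GB)
164 GB → tape 5 (remaining 7 GB)
124 GB → tape 4 (remaining 18 GB)
113 GB → tape 6 (remaining 287 GB)
93 GB → tape 6 (remaining 194 GB)
64 GB → tape 2 (remaining 23 GB)
6 tapes × 400 GB = 2400 GB; used 2060 GB; unused 340 GB.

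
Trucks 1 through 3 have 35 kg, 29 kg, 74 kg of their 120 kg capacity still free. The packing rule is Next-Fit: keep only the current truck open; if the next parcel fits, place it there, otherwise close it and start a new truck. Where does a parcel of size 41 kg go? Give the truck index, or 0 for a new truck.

3

Next-Fit only looks at truck 3, which has 74 kg free.
41 kg fits there.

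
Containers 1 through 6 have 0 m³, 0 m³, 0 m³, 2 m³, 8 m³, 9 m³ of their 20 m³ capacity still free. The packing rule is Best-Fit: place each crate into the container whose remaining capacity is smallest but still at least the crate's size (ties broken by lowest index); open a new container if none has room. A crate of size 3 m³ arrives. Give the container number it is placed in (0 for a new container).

Containers with room: container 5 (8 m³), container 6 (9 m³).
Tightest fit is container 5 with 8 m³ free.

5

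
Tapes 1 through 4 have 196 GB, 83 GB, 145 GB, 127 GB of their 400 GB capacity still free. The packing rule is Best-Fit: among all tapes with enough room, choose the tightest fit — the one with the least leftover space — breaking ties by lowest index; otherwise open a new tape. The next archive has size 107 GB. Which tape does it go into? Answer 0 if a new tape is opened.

Tapes with room: tape 1 (196 GB), tape 3 (145 GB), tape 4 (127 GB).
Tightest fit is tape 4 with 127 GB free.

4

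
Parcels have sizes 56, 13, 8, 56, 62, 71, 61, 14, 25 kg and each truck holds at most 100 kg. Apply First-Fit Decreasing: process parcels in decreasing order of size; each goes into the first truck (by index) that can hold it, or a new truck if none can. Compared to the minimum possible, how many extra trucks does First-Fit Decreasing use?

0

First-Fit Decreasing: [71,25] [62,14,13,8] [61] [56] [56] → 5 trucks.
5 parcels exceed 50 kg (half the capacity), and no two of those can share a truck, so at least 5 trucks are needed.
So 5 is already optimal.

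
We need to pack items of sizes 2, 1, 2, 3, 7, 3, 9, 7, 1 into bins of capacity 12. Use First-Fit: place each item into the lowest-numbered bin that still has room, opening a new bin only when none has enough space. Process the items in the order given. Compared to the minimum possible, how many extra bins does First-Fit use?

1

First-Fit: [2,1,2,3,3,1] [7] [9] [7] → 4 bins.
Total size 35; any packing needs at least ⌈35/12⌉ = 3 bins.
An optimal packing achieves that bound: [9,3] [7,3,2] [7,2,1,1] → 3 bins.
Excess: 4 − 3 = 1.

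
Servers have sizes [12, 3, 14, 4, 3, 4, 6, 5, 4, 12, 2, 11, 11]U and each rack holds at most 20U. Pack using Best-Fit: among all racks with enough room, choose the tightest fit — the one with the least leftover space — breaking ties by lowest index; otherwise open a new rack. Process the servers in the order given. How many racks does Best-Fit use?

12U → rack 1 (remaining 8U)
3U → rack 1 (remaining 5U)
14U → rack 2 (remaining 6U)
4U → rack 1 (remaining 1U)
3U → rack 2 (remaining 3U)
4U → rack 3 (remaining 16U)
6U → rack 3 (remaining 10U)
5U → rack 3 (remaining 5U)
4U → rack 3 (remaining 1U)
12U → rack 4 (remaining 8U)
2U → rack 2 (remaining 1U)
11U → rack 5 (remaining 9U)
11U → rack 6 (remaining 9U)

6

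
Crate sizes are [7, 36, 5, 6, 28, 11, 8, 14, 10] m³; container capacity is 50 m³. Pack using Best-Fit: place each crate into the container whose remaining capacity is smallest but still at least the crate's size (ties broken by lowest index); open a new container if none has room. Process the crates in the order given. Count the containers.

3

Put 7 m³ in container 1; 43 m³ remain.
Put 36 m³ in container 1; 7 m³ remain.
Put 5 m³ in container 1; 2 m³ remain.
Put 6 m³ in container 2; 44 m³ remain.
Put 28 m³ in container 2; 16 m³ remain.
Put 11 m³ in container 2; 5 m³ remain.
Put 8 m³ in container 3; 42 m³ remain.
Put 14 m³ in container 3; 28 m³ remain.
Put 10 m³ in container 3; 18 m³ remain.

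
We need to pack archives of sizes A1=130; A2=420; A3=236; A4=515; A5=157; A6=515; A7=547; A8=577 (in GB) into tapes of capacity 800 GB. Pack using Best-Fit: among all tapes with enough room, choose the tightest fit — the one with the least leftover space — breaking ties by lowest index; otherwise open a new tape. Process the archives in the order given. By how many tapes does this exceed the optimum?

0

Best-Fit: [130,420,236] [515,157] [515] [547] [577] → 5 tapes.
5 archives exceed 400 GB (half the capacity), and no two of those can share a tape, so at least 5 tapes are needed.
So 5 is already optimal.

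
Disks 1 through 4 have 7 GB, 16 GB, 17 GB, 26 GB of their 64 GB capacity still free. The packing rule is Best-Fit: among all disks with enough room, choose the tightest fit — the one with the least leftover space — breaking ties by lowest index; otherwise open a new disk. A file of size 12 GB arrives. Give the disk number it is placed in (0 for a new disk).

Disks with room: disk 2 (16 GB), disk 3 (17 GB), disk 4 (26 GB).
Tightest fit is disk 2 with 16 GB free.

2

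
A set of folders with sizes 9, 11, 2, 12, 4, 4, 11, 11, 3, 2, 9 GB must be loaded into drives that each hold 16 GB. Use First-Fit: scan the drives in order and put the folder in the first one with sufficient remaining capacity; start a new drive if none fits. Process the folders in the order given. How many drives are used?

6 drives

drive 1: place 9 GB, 7 GB left
drive 2: place 11 GB, 5 GB left
drive 1: place 2 GB, 5 GB left
drive 3: place 12 GB, 4 GB left
drive 1: place 4 GB, 1 GB left
drive 2: place 4 GB, 1 GB left
drive 4: place 11 GB, 5 GB left
drive 5: place 11 GB, 5 GB left
drive 3: place 3 GB, 1 GB left
drive 4: place 2 GB, 3 GB left
drive 6: place 9 GB, 7 GB left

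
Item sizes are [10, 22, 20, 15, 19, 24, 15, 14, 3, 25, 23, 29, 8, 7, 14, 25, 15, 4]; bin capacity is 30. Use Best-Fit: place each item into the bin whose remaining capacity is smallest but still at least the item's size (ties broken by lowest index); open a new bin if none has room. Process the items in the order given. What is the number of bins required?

11 bins

Put 10 in bin 1; 20 remain.
Put 22 in bin 2; 8 remain.
Put 20 in bin 1; 0 remain.
Put 15 in bin 3; 15 remain.
Put 19 in bin 4; 11 remain.
Put 24 in bin 5; 6 remain.
Put 15 in bin 3; 0 remain.
Put 14 in bin 6; 16 remain.
Put 3 in bin 5; 3 remain.
Put 25 in bin 7; 5 remain.
Put 23 in bin 8; 7 remain.
Put 29 in bin 9; 1 remain.
Put 8 in bin 2; 0 remain.
Put 7 in bin 8; 0 remain.
Put 14 in bin 6; 2 remain.
Put 25 in bin 10; 5 remain.
Put 15 in bin 11; 15 remain.
Put 4 in bin 7; 1 remain.
Final bins: [10,20] [22,8] [15,15] [19] [24,3] [14,14] [25,4] [23,7] [29] [25] [15].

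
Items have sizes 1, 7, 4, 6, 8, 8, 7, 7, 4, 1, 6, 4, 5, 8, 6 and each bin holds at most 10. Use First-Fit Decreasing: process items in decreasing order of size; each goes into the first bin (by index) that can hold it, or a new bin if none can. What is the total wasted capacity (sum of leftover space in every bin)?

Sorted descending: 8, 8, 8, 7, 7, 7, 6, 6, 6, 5, 4, 4, 4, 1, 1.
8 → bin 1 (remaining 2)
8 → bin 2 (remaining 2)
8 → bin 3 (remaining 2)
7 → bin 4 (remaining 3)
7 → bin 5 (remaining 3)
7 → bin 6 (remaining 3)
6 → bin 7 (remaining 4)
6 → bin 8 (remaining 4)
6 → bin 9 (remaining 4)
5 → bin 10 (remaining 5)
4 → bin 7 (remaining 0)
4 → bin 8 (remaining 0)
4 → bin 9 (remaining 0)
1 → bin 1 (remaining 1)
1 → bin 1 (remaining 0)
10 bins × 10 = 100; used 82; unused 18.

18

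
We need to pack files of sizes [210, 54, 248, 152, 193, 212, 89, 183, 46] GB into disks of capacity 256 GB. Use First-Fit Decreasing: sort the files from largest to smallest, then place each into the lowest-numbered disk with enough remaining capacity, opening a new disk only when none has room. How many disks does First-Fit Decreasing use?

6

Sorted descending: 248, 212, 210, 193, 183, 152, 89, 54, 46.
disk 1: place 248 GB, 8 GB left
disk 2: place 212 GB, 44 GB left
disk 3: place 210 GB, 46 GB left
disk 4: place 193 GB, 63 GB left
disk 5: place 183 GB, 73 GB left
disk 6: place 152 GB, 104 GB left
disk 6: place 89 GB, 15 GB left
disk 4: place 54 GB, 9 GB left
disk 3: place 46 GB, 0 GB left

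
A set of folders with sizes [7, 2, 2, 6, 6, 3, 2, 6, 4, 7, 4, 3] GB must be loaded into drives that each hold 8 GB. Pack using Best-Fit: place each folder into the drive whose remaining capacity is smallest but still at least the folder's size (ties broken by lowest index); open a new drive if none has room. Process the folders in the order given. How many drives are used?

7 GB → drive 1 (remaining 1 GB)
2 GB → drive 2 (remaining 6 GB)
2 GB → drive 2 (remaining 4 GB)
6 GB → drive 3 (remaining 2 GB)
6 GB → drive 4 (remaining 2 GB)
3 GB → drive 2 (remaining 1 GB)
2 GB → drive 3 (remaining 0 GB)
6 GB → drive 5 (remaining 2 GB)
4 GB → drive 6 (remaining 4 GB)
7 GB → drive 7 (remaining 1 GB)
4 GB → drive 6 (remaining 0 GB)
3 GB → drive 8 (remaining 5 GB)

8 drives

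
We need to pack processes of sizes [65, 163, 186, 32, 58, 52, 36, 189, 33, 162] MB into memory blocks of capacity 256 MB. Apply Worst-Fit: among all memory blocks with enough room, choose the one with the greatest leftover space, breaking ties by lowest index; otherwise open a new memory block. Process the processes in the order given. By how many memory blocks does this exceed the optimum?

Worst-Fit: [65,163] [186,32] [58,52,36,33] [189] [162] → 5 memory blocks.
Total size 976 MB; any packing needs at least ⌈976/256⌉ = 4 memory blocks.
An optimal packing achieves that bound: [189,65] [186,58] [163,52,36] [162,33,32] → 4 memory blocks.
Excess: 5 − 4 = 1.

1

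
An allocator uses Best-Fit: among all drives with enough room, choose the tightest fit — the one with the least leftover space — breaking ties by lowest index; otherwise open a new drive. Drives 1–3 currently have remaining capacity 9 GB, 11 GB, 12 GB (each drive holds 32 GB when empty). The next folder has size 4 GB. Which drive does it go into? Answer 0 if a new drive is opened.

1

Drives with room: drive 1 (9 GB), drive 2 (11 GB), drive 3 (12 GB).
Tightest fit is drive 1 with 9 GB free.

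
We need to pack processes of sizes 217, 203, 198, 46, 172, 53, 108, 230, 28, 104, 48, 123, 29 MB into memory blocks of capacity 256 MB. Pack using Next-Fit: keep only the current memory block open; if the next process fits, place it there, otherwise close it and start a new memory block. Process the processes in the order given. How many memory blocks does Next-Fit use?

8 memory blocks

217 MB → memory block 1 (remaining 39 MB)
203 MB → memory block 2 (remaining 53 MB)
198 MB → memory block 3 (remaining 58 MB)
46 MB → memory block 3 (remaining 12 MB)
172 MB → memory block 4 (remaining 84 MB)
53 MB → memory block 4 (remaining 31 MB)
108 MB → memory block 5 (remaining 148 MB)
230 MB → memory block 6 (remaining 26 MB)
28 MB → memory block 7 (remaining 228 MB)
104 MB → memory block 7 (remaining 124 MB)
48 MB → memory block 7 (remaining 76 MB)
123 MB → memory block 8 (remaining 133 MB)
29 MB → memory block 8 (remaining 104 MB)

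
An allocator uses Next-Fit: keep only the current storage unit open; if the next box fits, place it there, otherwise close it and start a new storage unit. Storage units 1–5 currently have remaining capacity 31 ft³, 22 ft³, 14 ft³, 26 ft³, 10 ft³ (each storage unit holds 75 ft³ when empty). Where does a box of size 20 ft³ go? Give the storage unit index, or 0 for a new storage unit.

0

Next-Fit only looks at storage unit 5, which has 10 ft³ free.
20 ft³ does not fit, so a new storage unit is opened.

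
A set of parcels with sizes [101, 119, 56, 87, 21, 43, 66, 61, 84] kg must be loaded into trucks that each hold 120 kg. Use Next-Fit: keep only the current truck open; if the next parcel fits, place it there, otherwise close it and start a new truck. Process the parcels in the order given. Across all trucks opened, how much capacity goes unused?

202

Put 101 kg in truck 1; 19 kg remain.
Put 119 kg in truck 2; 1 kg remain.
Put 56 kg in truck 3; 64 kg remain.
Put 87 kg in truck 4; 33 kg remain.
Put 21 kg in truck 4; 12 kg remain.
Put 43 kg in truck 5; 77 kg remain.
Put 66 kg in truck 5; 11 kg remain.
Put 61 kg in truck 6; 59 kg remain.
Put 84 kg in truck 7; 36 kg remain.
7 trucks × 120 kg = 840 kg; used 638 kg; unused 202 kg.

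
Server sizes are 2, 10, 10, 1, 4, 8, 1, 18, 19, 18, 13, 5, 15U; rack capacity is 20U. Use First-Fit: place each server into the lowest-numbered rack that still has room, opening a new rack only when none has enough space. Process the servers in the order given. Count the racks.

7

2U → rack 1 (remaining 18U)
10U → rack 1 (remaining 8U)
10U → rack 2 (remaining 10U)
1U → rack 1 (remaining 7U)
4U → rack 1 (remaining 3U)
8U → rack 2 (remaining 2U)
1U → rack 1 (remaining 2U)
18U → rack 3 (remaining 2U)
19U → rack 4 (remaining 1U)
18U → rack 5 (remaining 2U)
13U → rack 6 (remaining 7U)
5U → rack 6 (remaining 2U)
15U → rack 7 (remaining 5U)
Final racks: [2,10,1,4,1] [10,8] [18] [19] [18] [13,5] [15].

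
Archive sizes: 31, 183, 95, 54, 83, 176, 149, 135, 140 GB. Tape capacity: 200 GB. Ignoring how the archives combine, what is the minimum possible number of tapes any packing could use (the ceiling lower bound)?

Total size = 31 + 183 + 95 + 54 + 83 + 176 + 149 + 135 + 140 = 1046 GB.
⌈1046 / 200⌉ = 6.

6 tapes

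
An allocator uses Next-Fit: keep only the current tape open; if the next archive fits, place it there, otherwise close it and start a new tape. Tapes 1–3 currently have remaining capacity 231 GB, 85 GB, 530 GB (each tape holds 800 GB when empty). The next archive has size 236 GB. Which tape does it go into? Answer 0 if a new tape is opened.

3

Next-Fit only looks at tape 3, which has 530 GB free.
236 GB fits there.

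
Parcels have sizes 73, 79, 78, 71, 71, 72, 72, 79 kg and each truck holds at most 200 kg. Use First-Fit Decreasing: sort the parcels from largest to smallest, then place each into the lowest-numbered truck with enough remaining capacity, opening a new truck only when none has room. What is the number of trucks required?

Sorted descending: 79, 79, 78, 73, 72, 72, 71, 71.
truck 1: place 79 kg, 121 kg left
truck 1: place 79 kg, 42 kg left
truck 2: place 78 kg, 122 kg left
truck 2: place 73 kg, 49 kg left
truck 3: place 72 kg, 128 kg left
truck 3: place 72 kg, 56 kg left
truck 4: place 71 kg, 129 kg left
truck 4: place 71 kg, 58 kg left
Final trucks: [79,79] [78,73] [72,72] [71,71].

4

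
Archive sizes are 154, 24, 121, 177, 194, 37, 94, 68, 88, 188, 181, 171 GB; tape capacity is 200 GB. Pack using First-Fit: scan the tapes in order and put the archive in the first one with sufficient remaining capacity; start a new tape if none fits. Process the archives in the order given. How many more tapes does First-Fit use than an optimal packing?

1

First-Fit: [154,24] [121,37] [177] [194] [94,68] [88] [188] [181] [171] → 9 tapes.
Total size 1497 GB; any packing needs at least ⌈1497/200⌉ = 8 tapes.
An optimal packing achieves that bound: [194] [188] [181] [177] [171,24] [154,37] [121,68] [94,88] → 8 tapes.
Excess: 9 − 8 = 1.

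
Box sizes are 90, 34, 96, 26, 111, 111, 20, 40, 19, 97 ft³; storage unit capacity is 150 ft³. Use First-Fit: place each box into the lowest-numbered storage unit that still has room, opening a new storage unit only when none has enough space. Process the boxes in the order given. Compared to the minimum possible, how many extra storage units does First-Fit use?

0

First-Fit: [90,34,26] [96,20,19] [111] [111] [40,97] → 5 storage units.
Total size 644 ft³; any packing needs at least ⌈644/150⌉ = 5 storage units.
So 5 is already optimal.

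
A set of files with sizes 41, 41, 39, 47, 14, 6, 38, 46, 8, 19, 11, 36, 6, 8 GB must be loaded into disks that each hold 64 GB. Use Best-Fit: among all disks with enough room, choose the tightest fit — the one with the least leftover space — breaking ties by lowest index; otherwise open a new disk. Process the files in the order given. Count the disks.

41 GB → disk 1 (remaining 23 GB)
41 GB → disk 2 (remaining 23 GB)
39 GB → disk 3 (remaining 25 GB)
47 GB → disk 4 (remaining 17 GB)
14 GB → disk 4 (remaining 3 GB)
6 GB → disk 1 (remaining 17 GB)
38 GB → disk 5 (remaining 26 GB)
46 GB → disk 6 (remaining 18 GB)
8 GB → disk 1 (remaining 9 GB)
19 GB → disk 2 (remaining 4 GB)
11 GB → disk 6 (remaining 7 GB)
36 GB → disk 7 (remaining 28 GB)
6 GB → disk 6 (remaining 1 GB)
8 GB → disk 1 (remaining 1 GB)
Final disks: [41,6,8,8] [41,19] [39] [47,14] [38] [46,11,6] [36].

7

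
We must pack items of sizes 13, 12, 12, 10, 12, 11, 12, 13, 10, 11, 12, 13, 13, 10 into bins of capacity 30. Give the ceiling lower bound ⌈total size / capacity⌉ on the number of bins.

Total size = 13 + 12 + 12 + 10 + 12 + 11 + 12 + 13 + 10 + 11 + 12 + 13 + 13 + 10 = 164.
⌈164 / 30⌉ = 6.

6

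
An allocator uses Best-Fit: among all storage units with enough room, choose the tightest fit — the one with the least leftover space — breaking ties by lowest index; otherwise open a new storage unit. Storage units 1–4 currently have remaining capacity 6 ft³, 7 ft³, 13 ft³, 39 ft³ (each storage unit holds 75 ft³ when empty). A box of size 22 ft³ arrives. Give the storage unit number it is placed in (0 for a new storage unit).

Storage units with room: storage unit 4 (39 ft³).
Tightest fit is storage unit 4 with 39 ft³ free.

4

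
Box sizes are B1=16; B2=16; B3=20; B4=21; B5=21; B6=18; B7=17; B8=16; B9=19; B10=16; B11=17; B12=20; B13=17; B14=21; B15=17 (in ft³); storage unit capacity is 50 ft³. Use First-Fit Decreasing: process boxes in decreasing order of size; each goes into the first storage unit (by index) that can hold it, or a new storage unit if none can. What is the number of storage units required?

7

Sorted descending: 21, 21, 21, 20, 20, 19, 18, 17, 17, 17, 17, 16, 16, 16, 16.
Put 21 ft³ in storage unit 1; 29 ft³ remain.
Put 21 ft³ in storage unit 1; 8 ft³ remain.
Put 21 ft³ in storage unit 2; 29 ft³ remain.
Put 20 ft³ in storage unit 2; 9 ft³ remain.
Put 20 ft³ in storage unit 3; 30 ft³ remain.
Put 19 ft³ in storage unit 3; 11 ft³ remain.
Put 18 ft³ in storage unit 4; 32 ft³ remain.
Put 17 ft³ in storage unit 4; 15 ft³ remain.
Put 17 ft³ in storage unit 5; 33 ft³ remain.
Put 17 ft³ in storage unit 5; 16 ft³ remain.
Put 17 ft³ in storage unit 6; 33 ft³ remain.
Put 16 ft³ in storage unit 5; 0 ft³ remain.
Put 16 ft³ in storage unit 6; 17 ft³ remain.
Put 16 ft³ in storage unit 6; 1 ft³ remain.
Put 16 ft³ in storage unit 7; 34 ft³ remain.
Final storage units: [21,21] [21,20] [20,19] [18,17] [17,17,16] [17,16,16] [16].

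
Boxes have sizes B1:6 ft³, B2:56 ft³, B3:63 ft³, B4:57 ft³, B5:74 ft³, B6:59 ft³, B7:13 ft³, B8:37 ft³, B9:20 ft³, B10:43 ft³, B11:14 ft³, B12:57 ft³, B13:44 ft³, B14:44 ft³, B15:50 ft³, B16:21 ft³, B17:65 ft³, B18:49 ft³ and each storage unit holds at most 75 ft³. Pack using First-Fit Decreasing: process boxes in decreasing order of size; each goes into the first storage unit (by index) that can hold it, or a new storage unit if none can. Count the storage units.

13

Sorted descending: 74, 65, 63, 59, 57, 57, 56, 50, 49, 44, 44, 43, 37, 21, 20, 14, 13, 6.
74 ft³ → storage unit 1 (remaining 1 ft³)
65 ft³ → storage unit 2 (remaining 10 ft³)
63 ft³ → storage unit 3 (remaining 12 ft³)
59 ft³ → storage unit 4 (remaining 16 ft³)
57 ft³ → storage unit 5 (remaining 18 ft³)
57 ft³ → storage unit 6 (remaining 18 ft³)
56 ft³ → storage unit 7 (remaining 19 ft³)
50 ft³ → storage unit 8 (remaining 25 ft³)
49 ft³ → storage unit 9 (remaining 26 ft³)
44 ft³ → storage unit 10 (remaining 31 ft³)
44 ft³ → storage unit 11 (remaining 31 ft³)
43 ft³ → storage unit 12 (remaining 32 ft³)
37 ft³ → storage unit 13 (remaining 38 ft³)
21 ft³ → storage unit 8 (remaining 4 ft³)
20 ft³ → storage unit 9 (remaining 6 ft³)
14 ft³ → storage unit 4 (remaining 2 ft³)
13 ft³ → storage unit 5 (remaining 5 ft³)
6 ft³ → storage unit 2 (remaining 4 ft³)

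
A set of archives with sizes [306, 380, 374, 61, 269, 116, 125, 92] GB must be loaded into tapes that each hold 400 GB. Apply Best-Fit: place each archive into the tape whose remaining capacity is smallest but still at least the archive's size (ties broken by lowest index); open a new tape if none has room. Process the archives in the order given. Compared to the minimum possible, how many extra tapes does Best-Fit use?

0

Best-Fit: [306,61] [380] [374] [269,116] [125,92] → 5 tapes.
Total size 1723 GB; any packing needs at least ⌈1723/400⌉ = 5 tapes.
So 5 is already optimal.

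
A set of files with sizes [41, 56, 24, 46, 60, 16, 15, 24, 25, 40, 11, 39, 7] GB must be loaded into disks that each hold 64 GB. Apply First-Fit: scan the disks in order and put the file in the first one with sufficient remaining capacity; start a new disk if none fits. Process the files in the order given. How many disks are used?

7 disks

Put 41 GB in disk 1; 23 GB remain.
Put 56 GB in disk 2; 8 GB remain.
Put 24 GB in disk 3; 40 GB remain.
Put 46 GB in disk 4; 18 GB remain.
Put 60 GB in disk 5; 4 GB remain.
Put 16 GB in disk 1; 7 GB remain.
Put 15 GB in disk 3; 25 GB remain.
Put 24 GB in disk 3; 1 GB remain.
Put 25 GB in disk 6; 39 GB remain.
Put 40 GB in disk 7; 24 GB remain.
Put 11 GB in disk 4; 7 GB remain.
Put 39 GB in disk 6; 0 GB remain.
Put 7 GB in disk 1; 0 GB remain.
Final disks: [41,16,7] [56] [24,15,24] [46,11] [60] [25,39] [40].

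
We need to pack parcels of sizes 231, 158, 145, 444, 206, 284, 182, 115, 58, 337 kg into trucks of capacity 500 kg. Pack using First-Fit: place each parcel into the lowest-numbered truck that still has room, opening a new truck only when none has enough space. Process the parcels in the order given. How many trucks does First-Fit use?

5

truck 1: place 231 kg, 269 kg left
truck 1: place 158 kg, 111 kg left
truck 2: place 145 kg, 355 kg left
truck 3: place 444 kg, 56 kg left
truck 2: place 206 kg, 149 kg left
truck 4: place 284 kg, 216 kg left
truck 4: place 182 kg, 34 kg left
truck 2: place 115 kg, 34 kg left
truck 1: place 58 kg, 53 kg left
truck 5: place 337 kg, 163 kg left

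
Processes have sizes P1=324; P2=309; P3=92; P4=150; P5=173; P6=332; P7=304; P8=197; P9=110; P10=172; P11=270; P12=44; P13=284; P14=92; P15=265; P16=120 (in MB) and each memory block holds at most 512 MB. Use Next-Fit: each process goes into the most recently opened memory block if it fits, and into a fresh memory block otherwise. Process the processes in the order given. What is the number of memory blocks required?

9 memory blocks

P1 (324 MB) → memory block 1 (remaining 188 MB)
P2 (309 MB) → memory block 2 (remaining 203 MB)
P3 (92 MB) → memory block 2 (remaining 111 MB)
P4 (150 MB) → memory block 3 (remaining 362 MB)
P5 (173 MB) → memory block 3 (remaining 189 MB)
P6 (332 MB) → memory block 4 (remaining 180 MB)
P7 (304 MB) → memory block 5 (remaining 208 MB)
P8 (197 MB) → memory block 5 (remaining 11 MB)
P9 (110 MB) → memory block 6 (remaining 402 MB)
P10 (172 MB) → memory block 6 (remaining 230 MB)
P11 (270 MB) → memory block 7 (remaining 242 MB)
P12 (44 MB) → memory block 7 (remaining 198 MB)
P13 (284 MB) → memory block 8 (remaining 228 MB)
P14 (92 MB) → memory block 8 (remaining 136 MB)
P15 (265 MB) → memory block 9 (remaining 247 MB)
P16 (120 MB) → memory block 9 (remaining 127 MB)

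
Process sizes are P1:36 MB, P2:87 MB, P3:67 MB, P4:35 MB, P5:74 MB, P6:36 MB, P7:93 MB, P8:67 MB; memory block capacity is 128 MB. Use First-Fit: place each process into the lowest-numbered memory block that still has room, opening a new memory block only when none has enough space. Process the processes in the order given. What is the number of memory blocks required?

memory block 1: place P1 (36 MB), 92 MB left
memory block 1: place P2 (87 MB), 5 MB left
memory block 2: place P3 (67 MB), 61 MB left
memory block 2: place P4 (35 MB), 26 MB left
memory block 3: place P5 (74 MB), 54 MB left
memory block 3: place P6 (36 MB), 18 MB left
memory block 4: place P7 (93 MB), 35 MB left
memory block 5: place P8 (67 MB), 61 MB left

5 memory blocks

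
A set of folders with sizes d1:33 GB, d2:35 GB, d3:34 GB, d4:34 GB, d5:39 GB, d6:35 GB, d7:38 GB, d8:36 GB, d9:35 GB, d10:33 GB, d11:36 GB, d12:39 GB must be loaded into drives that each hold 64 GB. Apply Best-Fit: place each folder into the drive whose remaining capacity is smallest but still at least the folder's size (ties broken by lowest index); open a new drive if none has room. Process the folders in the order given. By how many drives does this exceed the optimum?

Best-Fit: [33] [35] [34] [34] [39] [35] [38] [36] [35] [33] [36] [39] → 12 drives.
12 folders exceed 32 GB (half the capacity), and no two of those can share a drive, so at least 12 drives are needed.
So 12 is already optimal.

0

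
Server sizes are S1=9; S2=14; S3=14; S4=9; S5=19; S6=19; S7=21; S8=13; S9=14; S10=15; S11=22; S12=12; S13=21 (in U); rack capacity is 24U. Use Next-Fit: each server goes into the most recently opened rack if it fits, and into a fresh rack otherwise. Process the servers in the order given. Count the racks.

S1 (9U) → rack 1 (remaining 15U)
S2 (14U) → rack 1 (remaining 1U)
S3 (14U) → rack 2 (remaining 10U)
S4 (9U) → rack 2 (remaining 1U)
S5 (19U) → rack 3 (remaining 5U)
S6 (19U) → rack 4 (remaining 5U)
S7 (21U) → rack 5 (remaining 3U)
S8 (13U) → rack 6 (remaining 11U)
S9 (14U) → rack 7 (remaining 10U)
S10 (15U) → rack 8 (remaining 9U)
S11 (22U) → rack 9 (remaining 2U)
S12 (12U) → rack 10 (remaining 12U)
S13 (21U) → rack 11 (remaining 3U)

11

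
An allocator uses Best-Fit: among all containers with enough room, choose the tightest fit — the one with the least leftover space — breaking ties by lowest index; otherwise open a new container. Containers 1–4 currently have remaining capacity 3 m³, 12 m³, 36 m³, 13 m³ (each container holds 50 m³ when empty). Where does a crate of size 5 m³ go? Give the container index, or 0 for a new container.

2

Containers with room: container 2 (12 m³), container 3 (36 m³), container 4 (13 m³).
Tightest fit is container 2 with 12 m³ free.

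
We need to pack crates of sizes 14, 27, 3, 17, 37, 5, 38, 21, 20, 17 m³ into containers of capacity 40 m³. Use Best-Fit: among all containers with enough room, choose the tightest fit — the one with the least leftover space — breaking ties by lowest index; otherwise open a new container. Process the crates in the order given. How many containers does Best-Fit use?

14 m³ → container 1 (remaining 26 m³)
27 m³ → container 2 (remaining 13 m³)
3 m³ → container 2 (remaining 10 m³)
17 m³ → container 1 (remaining 9 m³)
37 m³ → container 3 (remaining 3 m³)
5 m³ → container 1 (remaining 4 m³)
38 m³ → container 4 (remaining 2 m³)
21 m³ → container 5 (remaining 19 m³)
20 m³ → container 6 (remaining 20 m³)
17 m³ → container 5 (remaining 2 m³)
Final containers: [14,17,5] [27,3] [37] [38] [21,17] [20].

6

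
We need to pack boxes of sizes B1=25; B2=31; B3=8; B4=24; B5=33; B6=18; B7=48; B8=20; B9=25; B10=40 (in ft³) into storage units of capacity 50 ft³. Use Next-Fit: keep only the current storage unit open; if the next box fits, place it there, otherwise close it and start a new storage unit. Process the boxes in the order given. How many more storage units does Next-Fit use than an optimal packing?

Next-Fit: [25] [31,8] [24] [33] [18] [48] [20,25] [40] → 8 storage units.
Total size 272 ft³; any packing needs at least ⌈272/50⌉ = 6 storage units.
An optimal packing achieves that bound: [48] [40,8] [33] [31,18] [25,25] [24,20] → 6 storage units.
Excess: 8 − 6 = 2.

2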